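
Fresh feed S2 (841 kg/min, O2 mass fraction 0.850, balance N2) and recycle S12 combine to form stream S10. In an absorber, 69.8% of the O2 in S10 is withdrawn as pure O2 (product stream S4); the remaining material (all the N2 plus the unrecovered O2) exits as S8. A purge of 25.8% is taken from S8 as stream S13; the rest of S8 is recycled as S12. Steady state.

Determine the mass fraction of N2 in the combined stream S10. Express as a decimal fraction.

0.347

N2 enters only via S2 and leaves only via the purge: 841×0.150 = 0.258×(N2 in S8), and the absorber passes all N2, so N2 in S10 = N2 in S8 = 488.95 kg/min.
O2 in S10: m_A = 841×0.850 + (1−0.258)·(1−0.698)·m_A, so m_A = 714.85/0.7759 = 921.3 kg/min.
S10 = 921.3 + 488.95 = 1410.3 kg/min.
N2 fraction in S10 = 488.95/1410.3 = 0.347.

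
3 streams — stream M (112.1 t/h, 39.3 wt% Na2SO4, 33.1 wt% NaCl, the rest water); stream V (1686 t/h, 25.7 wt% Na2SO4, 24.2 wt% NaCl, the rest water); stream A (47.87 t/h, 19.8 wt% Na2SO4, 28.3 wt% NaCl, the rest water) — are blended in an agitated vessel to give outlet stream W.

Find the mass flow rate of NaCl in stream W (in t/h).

458.7 t/h

NaCl out = NaCl in = 112.1×0.331 + 1686×0.242 + 47.87×0.283 = 458.66 t/h.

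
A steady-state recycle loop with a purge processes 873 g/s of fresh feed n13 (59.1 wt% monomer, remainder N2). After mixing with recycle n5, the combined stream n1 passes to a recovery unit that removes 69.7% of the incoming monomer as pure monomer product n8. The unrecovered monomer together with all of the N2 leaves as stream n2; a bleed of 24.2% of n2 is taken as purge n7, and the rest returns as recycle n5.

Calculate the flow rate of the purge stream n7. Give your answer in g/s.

406.2 g/s

N2 enters only via n13 and leaves only via the purge: 873×0.409 = 0.242×(N2 in n2), and the recovery unit passes all N2, so N2 in n1 = N2 in n2 = 1475.4 g/s.
monomer in n1: m_A = 873×0.591 + (1−0.242)·(1−0.697)·m_A, so m_A = 515.94/0.7703 = 669.77 g/s.
n2 = (1−0.697)×669.77 + 1475.4 = 1678.4 g/s.
Purge n7 = 0.242×1678.4 = 406.17 g/s.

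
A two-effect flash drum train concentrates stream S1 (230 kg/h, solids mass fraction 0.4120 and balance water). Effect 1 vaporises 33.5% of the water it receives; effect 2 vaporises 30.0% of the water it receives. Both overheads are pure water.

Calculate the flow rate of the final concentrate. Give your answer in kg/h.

157.7 kg/h

water in feed = 230×0.588 = 135.24 kg/h.
After stage 1: water left = (1−0.335)×135.24 = 89.935; stream total = 184.69 kg/h.
After stage 2: water left = (1−0.300)×89.935 = 62.954; final concentrate = 157.71 kg/h.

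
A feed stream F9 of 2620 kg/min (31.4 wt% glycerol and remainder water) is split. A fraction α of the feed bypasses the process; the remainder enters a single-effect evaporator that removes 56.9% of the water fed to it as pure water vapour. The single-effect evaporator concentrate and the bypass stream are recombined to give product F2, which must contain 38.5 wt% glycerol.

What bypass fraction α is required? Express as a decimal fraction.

0.528

All 2620×0.314 = 822.68 kg/min of glycerol reaches F2, so F2 = 822.68/0.385 = 2136.8 kg/min and vapour = 483.17 kg/min.
The evaporator receives (1−α)·2620 of feed at 0.686 water and removes 0.569 of that water:
0.569×0.686×(1−α)×2620 = 483.17
(1−α) = 483.17/1022.7 = 0.4725;  α = 0.5275.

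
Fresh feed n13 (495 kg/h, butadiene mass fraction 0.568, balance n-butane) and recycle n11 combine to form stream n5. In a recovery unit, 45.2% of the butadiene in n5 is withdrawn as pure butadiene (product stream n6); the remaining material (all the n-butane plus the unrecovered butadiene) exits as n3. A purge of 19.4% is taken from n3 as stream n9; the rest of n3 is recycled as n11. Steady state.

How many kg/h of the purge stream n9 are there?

267.4 kg/h

n-butane enters only via n13 and leaves only via the purge: 495×0.432 = 0.194×(n-butane in n3), and the recovery unit passes all n-butane, so n-butane in n5 = n-butane in n3 = 1102.3 kg/h.
butadiene in n5: m_A = 495×0.568 + (1−0.194)·(1−0.452)·m_A, so m_A = 281.16/0.5583 = 503.59 kg/h.
n3 = (1−0.452)×503.59 + 1102.3 = 1378.2 kg/h.
Purge n9 = 0.194×1378.2 = 267.38 kg/h.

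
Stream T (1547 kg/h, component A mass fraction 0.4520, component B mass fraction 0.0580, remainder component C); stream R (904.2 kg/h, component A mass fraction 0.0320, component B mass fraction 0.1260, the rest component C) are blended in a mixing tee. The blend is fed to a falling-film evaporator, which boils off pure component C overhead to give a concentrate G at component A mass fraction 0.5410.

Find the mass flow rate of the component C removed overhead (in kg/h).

1105 kg/h

component A entering = 1547×0.452 + 904.2×0.032 = 728.18 kg/h.
All component A reports to G, so G = 728.18/0.541 = 1346 kg/h.
Total feed = 2451.2 kg/h; overhead = 2451.2 − 1346 = 1105.2 kg/h.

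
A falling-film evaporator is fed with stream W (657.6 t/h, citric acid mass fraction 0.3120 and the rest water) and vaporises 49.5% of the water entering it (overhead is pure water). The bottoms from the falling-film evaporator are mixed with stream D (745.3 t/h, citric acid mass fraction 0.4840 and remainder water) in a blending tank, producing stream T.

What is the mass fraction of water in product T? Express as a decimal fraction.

Vapour removed = 0.495×0.688×657.6 = 223.95 t/h; concentrate = 433.65 t/h.
water reaching the mixer = 228.48 (from concentrate) + 745.3×0.516 = 613.05 t/h.
Product flow = 433.65 + 745.3 = 1178.9 t/h; water fraction = 0.5200.

0.5200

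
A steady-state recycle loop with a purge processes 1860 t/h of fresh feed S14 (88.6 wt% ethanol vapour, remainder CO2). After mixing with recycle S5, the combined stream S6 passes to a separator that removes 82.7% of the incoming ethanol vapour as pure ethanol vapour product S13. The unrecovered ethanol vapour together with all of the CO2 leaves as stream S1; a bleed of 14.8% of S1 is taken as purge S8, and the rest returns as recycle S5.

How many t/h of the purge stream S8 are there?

CO2 enters only via S14 and leaves only via the purge: 1860×0.114 = 0.148×(CO2 in S1), and the separator passes all CO2, so CO2 in S6 = CO2 in S1 = 1432.7 t/h.
ethanol vapour in S6: m_A = 1860×0.886 + (1−0.148)·(1−0.827)·m_A, so m_A = 1648/0.8526 = 1932.9 t/h.
S1 = (1−0.827)×1932.9 + 1432.7 = 1767.1 t/h.
Purge S8 = 0.148×1767.1 = 261.53 t/h.

261.5 t/h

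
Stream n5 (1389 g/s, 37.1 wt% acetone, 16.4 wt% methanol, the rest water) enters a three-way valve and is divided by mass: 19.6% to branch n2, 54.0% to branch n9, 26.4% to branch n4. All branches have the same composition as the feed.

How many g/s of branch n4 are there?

366.7 g/s

Branch n4 flow = 0.264×1389 = 366.7 g/s.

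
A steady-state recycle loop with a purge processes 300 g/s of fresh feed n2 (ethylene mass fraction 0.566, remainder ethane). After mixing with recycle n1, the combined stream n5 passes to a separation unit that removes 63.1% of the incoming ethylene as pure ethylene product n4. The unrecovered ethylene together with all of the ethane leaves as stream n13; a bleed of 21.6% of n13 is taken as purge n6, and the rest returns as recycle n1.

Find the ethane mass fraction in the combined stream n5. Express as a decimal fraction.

ethane enters only via n2 and leaves only via the purge: 300×0.434 = 0.216×(ethane in n13), and the separation unit passes all ethane, so ethane in n5 = ethane in n13 = 602.78 g/s.
ethylene in n5: m_A = 300×0.566 + (1−0.216)·(1−0.631)·m_A, so m_A = 169.8/0.7107 = 238.92 g/s.
n5 = 238.92 + 602.78 = 841.7 g/s.
ethane fraction in n5 = 602.78/841.7 = 0.716.

0.716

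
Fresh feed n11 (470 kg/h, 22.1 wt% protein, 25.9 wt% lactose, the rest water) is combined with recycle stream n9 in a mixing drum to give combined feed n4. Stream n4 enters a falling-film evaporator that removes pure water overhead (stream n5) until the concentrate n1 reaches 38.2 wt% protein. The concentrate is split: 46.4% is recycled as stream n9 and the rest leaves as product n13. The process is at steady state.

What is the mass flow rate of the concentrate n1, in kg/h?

507.3 kg/h

Overall protein balance (none leaves overhead): protein in fresh feed = protein in product, i.e. 470×0.221 = (1−0.464)·n1·0.382.
n1 = 103.87/(0.382×0.536) = 507.3 kg/h.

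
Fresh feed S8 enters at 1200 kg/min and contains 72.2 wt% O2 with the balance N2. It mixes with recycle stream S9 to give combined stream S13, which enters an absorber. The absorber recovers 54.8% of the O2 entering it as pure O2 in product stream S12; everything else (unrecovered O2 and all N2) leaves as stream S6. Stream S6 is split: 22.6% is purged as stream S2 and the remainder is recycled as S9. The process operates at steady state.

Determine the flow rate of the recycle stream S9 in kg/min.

N2 enters only via S8 and leaves only via the purge: 1200×0.278 = 0.226×(N2 in S6), and the absorber passes all N2, so N2 in S13 = N2 in S6 = 1476.1 kg/min.
O2 in S13: m_A = 1200×0.722 + (1−0.226)·(1−0.548)·m_A, so m_A = 866.4/0.6502 = 1332.6 kg/min.
S6 = (1−0.548)×1332.6 + 1476.1 = 2078.4 kg/min.
Recycle S9 = (1−0.226)×2078.4 = 1608.7 kg/min.

1609 kg/min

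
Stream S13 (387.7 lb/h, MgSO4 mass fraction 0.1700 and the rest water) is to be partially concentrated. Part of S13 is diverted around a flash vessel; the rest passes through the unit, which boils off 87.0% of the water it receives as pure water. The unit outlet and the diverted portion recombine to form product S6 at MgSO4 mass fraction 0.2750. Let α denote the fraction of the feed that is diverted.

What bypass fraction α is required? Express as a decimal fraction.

0.471

All 387.7×0.170 = 65.909 lb/h of MgSO4 reaches S6, so S6 = 65.909/0.275 = 239.67 lb/h and vapour = 148.03 lb/h.
The evaporator receives (1−α)·387.7 of feed at 0.830 water and removes 0.870 of that water:
0.870×0.830×(1−α)×387.7 = 148.03
(1−α) = 148.03/279.96 = 0.5288;  α = 0.4712.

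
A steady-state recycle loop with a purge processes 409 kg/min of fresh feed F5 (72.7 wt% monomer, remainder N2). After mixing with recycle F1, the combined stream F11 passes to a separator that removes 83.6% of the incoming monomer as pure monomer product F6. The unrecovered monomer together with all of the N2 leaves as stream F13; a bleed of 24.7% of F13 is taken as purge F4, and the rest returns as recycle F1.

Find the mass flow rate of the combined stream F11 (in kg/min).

791.3 kg/min

N2 enters only via F5 and leaves only via the purge: 409×0.273 = 0.247×(N2 in F13), and the separator passes all N2, so N2 in F11 = N2 in F13 = 452.05 kg/min.
monomer in F11: m_A = 409×0.727 + (1−0.247)·(1−0.836)·m_A, so m_A = 297.34/0.8765 = 339.24 kg/min.
F11 = 339.24 + 452.05 = 791.29 kg/min.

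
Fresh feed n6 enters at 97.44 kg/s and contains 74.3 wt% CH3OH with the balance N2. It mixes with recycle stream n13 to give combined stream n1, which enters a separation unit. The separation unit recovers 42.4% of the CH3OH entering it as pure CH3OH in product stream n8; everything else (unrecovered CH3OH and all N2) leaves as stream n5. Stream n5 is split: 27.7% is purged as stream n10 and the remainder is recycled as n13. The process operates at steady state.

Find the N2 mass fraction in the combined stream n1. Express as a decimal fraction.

N2 enters only via n6 and leaves only via the purge: 97.44×0.257 = 0.277×(N2 in n5), and the separation unit passes all N2, so N2 in n1 = N2 in n5 = 90.405 kg/s.
CH3OH in n1: m_A = 97.44×0.743 + (1−0.277)·(1−0.424)·m_A, so m_A = 72.398/0.5836 = 124.06 kg/s.
n1 = 124.06 + 90.405 = 214.47 kg/s.
N2 fraction in n1 = 90.405/214.47 = 0.422.

0.422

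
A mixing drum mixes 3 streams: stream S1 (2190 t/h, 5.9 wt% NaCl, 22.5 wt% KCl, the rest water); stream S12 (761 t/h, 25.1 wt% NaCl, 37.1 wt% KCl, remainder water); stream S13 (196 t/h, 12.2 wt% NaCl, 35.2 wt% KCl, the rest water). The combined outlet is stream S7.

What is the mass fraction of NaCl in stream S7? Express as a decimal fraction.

Total flow out = 2190 + 761 + 196 = 3147 t/h.
NaCl in = 2190×0.059 + 761×0.251 + 196×0.122 = 344.13 t/h.
NaCl mass fraction in S7 = 344.13/3147 = 0.1094.

0.1094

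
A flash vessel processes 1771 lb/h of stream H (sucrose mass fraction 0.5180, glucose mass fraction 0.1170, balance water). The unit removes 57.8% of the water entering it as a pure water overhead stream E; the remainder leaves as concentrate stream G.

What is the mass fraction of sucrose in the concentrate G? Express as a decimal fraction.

sucrose is not removed: 1771×0.518 = 917.38 lb/h of sucrose enters G.
water entering = 1771×0.365 = 646.41 lb/h; overhead removed = 0.578×646.41 = 373.63 lb/h.
Concentrate = 1771 − 373.63 = 1397.4 lb/h.
Mass fraction = 917.38/1397.4 = 0.6565.

0.6565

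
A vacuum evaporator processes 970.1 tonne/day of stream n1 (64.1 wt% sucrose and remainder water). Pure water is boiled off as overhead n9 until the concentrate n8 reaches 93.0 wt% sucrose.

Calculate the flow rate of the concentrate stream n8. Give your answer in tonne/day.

668.6 tonne/day

sucrose is conserved: 970.1×0.641 = 621.83 tonne/day all reports to the concentrate.
Concentrate = 621.83/(target fraction) = 668.64 tonne/day.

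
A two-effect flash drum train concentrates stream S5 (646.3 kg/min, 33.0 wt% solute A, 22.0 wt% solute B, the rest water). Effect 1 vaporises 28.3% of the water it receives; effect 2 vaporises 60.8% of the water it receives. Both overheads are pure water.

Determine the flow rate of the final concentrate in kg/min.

437.2 kg/min

water in feed = 646.3×0.450 = 290.83 kg/min.
After stage 1: water left = (1−0.283)×290.83 = 208.53; stream total = 563.99 kg/min.
After stage 2: water left = (1−0.608)×208.53 = 81.743; final concentrate = 437.21 kg/min.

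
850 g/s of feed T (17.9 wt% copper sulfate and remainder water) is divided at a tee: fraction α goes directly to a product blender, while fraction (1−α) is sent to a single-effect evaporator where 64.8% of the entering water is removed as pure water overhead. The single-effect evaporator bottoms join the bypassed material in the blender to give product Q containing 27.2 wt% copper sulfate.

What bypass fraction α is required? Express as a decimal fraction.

0.357

All 850×0.179 = 152.15 g/s of copper sulfate reaches Q, so Q = 152.15/0.272 = 559.38 g/s and vapour = 290.62 g/s.
The evaporator receives (1−α)·850 of feed at 0.821 water and removes 0.648 of that water:
0.648×0.821×(1−α)×850 = 290.62
(1−α) = 290.62/452.21 = 0.6427;  α = 0.3573.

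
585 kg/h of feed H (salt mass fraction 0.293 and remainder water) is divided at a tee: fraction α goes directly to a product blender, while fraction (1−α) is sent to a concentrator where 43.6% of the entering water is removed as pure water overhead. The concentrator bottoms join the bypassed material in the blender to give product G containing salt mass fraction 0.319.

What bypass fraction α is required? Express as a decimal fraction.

All 585×0.293 = 171.41 kg/h of salt reaches G, so G = 171.41/0.319 = 537.32 kg/h and vapour = 47.68 kg/h.
The evaporator receives (1−α)·585 of feed at 0.707 water and removes 0.436 of that water:
0.436×0.707×(1−α)×585 = 47.68
(1−α) = 47.68/180.33 = 0.2644;  α = 0.7356.

0.736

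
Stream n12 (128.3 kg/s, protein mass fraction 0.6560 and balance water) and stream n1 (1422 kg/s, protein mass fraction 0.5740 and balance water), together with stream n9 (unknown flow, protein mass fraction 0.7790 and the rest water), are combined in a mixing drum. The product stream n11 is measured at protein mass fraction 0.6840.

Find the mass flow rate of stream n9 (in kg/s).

Let n9 be the unknown flow. Total out = 1550.3 + n9.
protein balance: 900.39 + 0.779·n9 = 0.684·(1550.3 + n9)
(0.779 − 0.684)·n9 = 0.684×1550.3 − 900.39 = 160.01
n9 = 160.01 / 0.095 = 1684.3 kg/s

1684 kg/s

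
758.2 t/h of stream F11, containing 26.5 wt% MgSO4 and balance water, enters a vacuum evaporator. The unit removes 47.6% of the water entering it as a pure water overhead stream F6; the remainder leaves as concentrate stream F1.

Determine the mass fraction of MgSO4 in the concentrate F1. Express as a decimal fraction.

MgSO4 is not removed: 758.2×0.265 = 200.92 t/h of MgSO4 enters F1.
water entering = 758.2×0.735 = 557.28 t/h; overhead removed = 0.476×557.28 = 265.26 t/h.
Concentrate = 758.2 − 265.26 = 492.94 t/h.
Mass fraction = 200.92/492.94 = 0.4076.

0.4076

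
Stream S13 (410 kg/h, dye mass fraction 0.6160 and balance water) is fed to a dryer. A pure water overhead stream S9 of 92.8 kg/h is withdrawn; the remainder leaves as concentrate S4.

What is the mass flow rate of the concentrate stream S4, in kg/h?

317.2 kg/h

Concentrate = 410 − 92.8 = 317.2 kg/h.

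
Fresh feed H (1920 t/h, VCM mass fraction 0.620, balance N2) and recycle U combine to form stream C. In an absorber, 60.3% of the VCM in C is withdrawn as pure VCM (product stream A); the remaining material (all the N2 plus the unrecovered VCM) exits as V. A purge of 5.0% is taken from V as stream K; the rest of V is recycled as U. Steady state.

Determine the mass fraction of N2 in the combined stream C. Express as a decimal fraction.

N2 enters only via H and leaves only via the purge: 1920×0.380 = 0.050×(N2 in V), and the absorber passes all N2, so N2 in C = N2 in V = 14592 t/h.
VCM in C: m_A = 1920×0.620 + (1−0.050)·(1−0.603)·m_A, so m_A = 1190.4/0.6229 = 1911.2 t/h.
C = 1911.2 + 14592 = 16503 t/h.
N2 fraction in C = 14592/16503 = 0.884.

0.884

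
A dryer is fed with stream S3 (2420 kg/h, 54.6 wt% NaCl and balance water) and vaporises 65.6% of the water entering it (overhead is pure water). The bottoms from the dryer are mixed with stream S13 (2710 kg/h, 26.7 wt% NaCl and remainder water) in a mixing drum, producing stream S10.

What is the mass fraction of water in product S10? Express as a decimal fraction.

0.536

Vapour removed = 0.656×0.454×2420 = 720.73 kg/h; concentrate = 1699.3 kg/h.
water reaching the mixer = 377.95 (from concentrate) + 2710×0.733 = 2364.4 kg/h.
Product flow = 1699.3 + 2710 = 4409.3 kg/h; water fraction = 0.536.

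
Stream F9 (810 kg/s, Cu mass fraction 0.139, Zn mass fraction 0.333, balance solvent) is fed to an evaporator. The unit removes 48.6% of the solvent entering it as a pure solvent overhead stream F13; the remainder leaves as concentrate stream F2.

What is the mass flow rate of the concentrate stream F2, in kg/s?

602.1 kg/s

solvent entering = 810×0.528 = 427.68 kg/s; overhead removed = 0.486×427.68 = 207.85 kg/s.
Concentrate = 810 − 207.85 = 602.15 kg/s.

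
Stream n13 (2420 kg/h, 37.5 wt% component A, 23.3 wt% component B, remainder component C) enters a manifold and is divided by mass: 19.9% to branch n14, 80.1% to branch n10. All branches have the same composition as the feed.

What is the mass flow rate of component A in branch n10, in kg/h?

726.9 kg/h

Branch n10 total = 0.801×2420 = 1938.4 kg/h.
component A in n10 = 0.375×1938.4 = 726.91 kg/h.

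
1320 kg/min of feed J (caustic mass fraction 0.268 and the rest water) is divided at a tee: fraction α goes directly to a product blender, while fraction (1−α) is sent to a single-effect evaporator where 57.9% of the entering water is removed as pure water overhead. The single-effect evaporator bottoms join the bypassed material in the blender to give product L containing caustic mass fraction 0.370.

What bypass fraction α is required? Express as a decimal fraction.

All 1320×0.268 = 353.76 kg/min of caustic reaches L, so L = 353.76/0.370 = 956.11 kg/min and vapour = 363.89 kg/min.
The evaporator receives (1−α)·1320 of feed at 0.732 water and removes 0.579 of that water:
0.579×0.732×(1−α)×1320 = 363.89
(1−α) = 363.89/559.45 = 0.6504;  α = 0.3496.

0.350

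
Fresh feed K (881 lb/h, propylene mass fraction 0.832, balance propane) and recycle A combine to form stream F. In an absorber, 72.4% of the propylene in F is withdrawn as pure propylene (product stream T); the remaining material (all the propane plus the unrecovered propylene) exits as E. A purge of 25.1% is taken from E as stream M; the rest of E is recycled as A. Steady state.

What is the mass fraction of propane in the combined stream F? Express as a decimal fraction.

0.390

propane enters only via K and leaves only via the purge: 881×0.168 = 0.251×(propane in E), and the absorber passes all propane, so propane in F = propane in E = 589.67 lb/h.
propylene in F: m_A = 881×0.832 + (1−0.251)·(1−0.724)·m_A, so m_A = 732.99/0.7933 = 924.01 lb/h.
F = 924.01 + 589.67 = 1513.7 lb/h.
propane fraction in F = 589.67/1513.7 = 0.390.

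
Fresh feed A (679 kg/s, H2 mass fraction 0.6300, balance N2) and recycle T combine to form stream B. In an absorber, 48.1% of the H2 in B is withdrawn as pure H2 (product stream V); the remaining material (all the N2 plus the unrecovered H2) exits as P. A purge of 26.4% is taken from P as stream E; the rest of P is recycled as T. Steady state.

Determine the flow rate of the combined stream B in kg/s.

1644 kg/s

N2 enters only via A and leaves only via the purge: 679×0.370 = 0.264×(N2 in P), and the absorber passes all N2, so N2 in B = N2 in P = 951.63 kg/s.
H2 in B: m_A = 679×0.630 + (1−0.264)·(1−0.481)·m_A, so m_A = 427.77/0.6180 = 692.17 kg/s.
B = 692.17 + 951.63 = 1643.8 kg/s.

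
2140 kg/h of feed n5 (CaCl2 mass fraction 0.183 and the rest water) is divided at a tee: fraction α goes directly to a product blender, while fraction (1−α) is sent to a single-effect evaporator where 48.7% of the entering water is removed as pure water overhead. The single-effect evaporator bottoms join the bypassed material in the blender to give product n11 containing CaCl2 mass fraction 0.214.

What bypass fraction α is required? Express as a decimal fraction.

0.636

All 2140×0.183 = 391.62 kg/h of CaCl2 reaches n11, so n11 = 391.62/0.214 = 1830 kg/h and vapour = 310 kg/h.
The evaporator receives (1−α)·2140 of feed at 0.817 water and removes 0.487 of that water:
0.487×0.817×(1−α)×2140 = 310
(1−α) = 310/851.46 = 0.3641;  α = 0.6359.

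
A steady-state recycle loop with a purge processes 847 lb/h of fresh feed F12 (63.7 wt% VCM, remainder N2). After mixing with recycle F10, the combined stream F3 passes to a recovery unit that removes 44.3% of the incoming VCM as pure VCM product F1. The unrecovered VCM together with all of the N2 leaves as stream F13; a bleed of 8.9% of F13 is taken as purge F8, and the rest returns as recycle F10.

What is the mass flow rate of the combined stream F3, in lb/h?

N2 enters only via F12 and leaves only via the purge: 847×0.363 = 0.089×(N2 in F13), and the recovery unit passes all N2, so N2 in F3 = N2 in F13 = 3454.6 lb/h.
VCM in F3: m_A = 847×0.637 + (1−0.089)·(1−0.443)·m_A, so m_A = 539.54/0.4926 = 1095.3 lb/h.
F3 = 1095.3 + 3454.6 = 4550 lb/h.

4550 lb/h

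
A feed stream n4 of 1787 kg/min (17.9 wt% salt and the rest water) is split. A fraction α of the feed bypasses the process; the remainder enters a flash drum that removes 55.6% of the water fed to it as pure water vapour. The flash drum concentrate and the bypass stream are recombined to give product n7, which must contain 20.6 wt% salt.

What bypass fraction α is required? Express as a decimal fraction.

0.713

All 1787×0.179 = 319.87 kg/min of salt reaches n7, so n7 = 319.87/0.206 = 1552.8 kg/min and vapour = 234.22 kg/min.
The evaporator receives (1−α)·1787 of feed at 0.821 water and removes 0.556 of that water:
0.556×0.821×(1−α)×1787 = 234.22
(1−α) = 234.22/815.72 = 0.2871;  α = 0.7129.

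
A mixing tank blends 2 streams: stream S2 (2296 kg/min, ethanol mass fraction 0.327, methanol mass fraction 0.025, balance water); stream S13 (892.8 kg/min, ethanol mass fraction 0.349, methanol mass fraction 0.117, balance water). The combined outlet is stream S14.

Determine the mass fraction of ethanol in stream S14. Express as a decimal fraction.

0.333

Total flow out = 2296 + 892.8 = 3188.8 kg/min.
ethanol in = 2296×0.327 + 892.8×0.349 = 1062.4 kg/min.
ethanol mass fraction in S14 = 1062.4/3188.8 = 0.333.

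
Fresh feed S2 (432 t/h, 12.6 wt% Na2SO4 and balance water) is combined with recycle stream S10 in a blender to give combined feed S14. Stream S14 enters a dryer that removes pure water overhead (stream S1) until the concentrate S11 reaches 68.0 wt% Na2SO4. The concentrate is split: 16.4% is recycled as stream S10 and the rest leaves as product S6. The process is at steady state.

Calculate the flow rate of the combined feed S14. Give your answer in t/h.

447.7 t/h

Overall Na2SO4 balance (none leaves overhead): Na2SO4 in fresh feed = Na2SO4 in product, i.e. 432×0.126 = (1−0.164)·S11·0.680.
S11 = 54.432/(0.680×0.836) = 95.75 t/h.
Recycle S10 = 0.164×95.75 = 15.703 t/h.
Combined feed S14 = 432 + 15.703 = 447.7 t/h.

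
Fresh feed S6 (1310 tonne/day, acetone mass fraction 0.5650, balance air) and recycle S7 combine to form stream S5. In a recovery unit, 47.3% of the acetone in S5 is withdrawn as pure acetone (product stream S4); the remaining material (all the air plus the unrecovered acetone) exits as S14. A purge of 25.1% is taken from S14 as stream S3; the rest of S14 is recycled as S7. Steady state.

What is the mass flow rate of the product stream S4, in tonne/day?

578.4 tonne/day

acetone in S5: m_A = 1310×0.565 + (1−0.251)·(1−0.473)·m_A, so m_A = 740.15/0.6053 = 1222.8 tonne/day.
Product S4 = 0.473×1222.8 = 578.4 tonne/day.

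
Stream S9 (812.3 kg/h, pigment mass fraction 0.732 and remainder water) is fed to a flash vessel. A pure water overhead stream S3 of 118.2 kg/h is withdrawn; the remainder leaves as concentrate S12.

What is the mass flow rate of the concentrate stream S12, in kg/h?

694.1 kg/h

Concentrate = 812.3 − 118.2 = 694.1 kg/h.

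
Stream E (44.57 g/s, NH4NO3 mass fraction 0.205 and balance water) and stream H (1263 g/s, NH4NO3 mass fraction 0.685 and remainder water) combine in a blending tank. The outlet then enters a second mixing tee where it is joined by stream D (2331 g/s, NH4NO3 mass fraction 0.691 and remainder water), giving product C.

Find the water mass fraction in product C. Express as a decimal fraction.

Overall, product flow = 3638.6 g/s.
water in = 44.57×0.795 + 1263×0.315 + 2331×0.309 = 1153.6 g/s.
water fraction in C = 0.317.

0.317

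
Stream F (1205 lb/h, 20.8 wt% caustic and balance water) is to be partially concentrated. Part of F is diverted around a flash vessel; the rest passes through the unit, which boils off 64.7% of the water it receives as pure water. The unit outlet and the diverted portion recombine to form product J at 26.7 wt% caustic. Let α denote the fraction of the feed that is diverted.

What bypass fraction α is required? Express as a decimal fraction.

0.569

All 1205×0.208 = 250.64 lb/h of caustic reaches J, so J = 250.64/0.267 = 938.73 lb/h and vapour = 266.27 lb/h.
The evaporator receives (1−α)·1205 of feed at 0.792 water and removes 0.647 of that water:
0.647×0.792×(1−α)×1205 = 266.27
(1−α) = 266.27/617.47 = 0.4312;  α = 0.5688.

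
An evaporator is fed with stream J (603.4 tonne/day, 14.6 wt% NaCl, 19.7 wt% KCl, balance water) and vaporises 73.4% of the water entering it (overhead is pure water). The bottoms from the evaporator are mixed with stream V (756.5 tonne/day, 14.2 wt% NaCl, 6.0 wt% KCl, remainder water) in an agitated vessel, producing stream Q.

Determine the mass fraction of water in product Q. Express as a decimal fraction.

0.663

Vapour removed = 0.734×0.657×603.4 = 290.98 tonne/day; concentrate = 312.42 tonne/day.
water reaching the mixer = 105.45 (from concentrate) + 756.5×0.798 = 709.14 tonne/day.
Product flow = 312.42 + 756.5 = 1068.9 tonne/day; water fraction = 0.663.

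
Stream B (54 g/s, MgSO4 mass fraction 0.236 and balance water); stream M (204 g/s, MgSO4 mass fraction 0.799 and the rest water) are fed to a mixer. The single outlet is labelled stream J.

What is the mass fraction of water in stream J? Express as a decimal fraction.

Total flow out = 54 + 204 = 258 g/s.
water in = 54×0.764 + 204×0.201 = 82.26 g/s.
water mass fraction in J = 82.26/258 = 0.319.

0.319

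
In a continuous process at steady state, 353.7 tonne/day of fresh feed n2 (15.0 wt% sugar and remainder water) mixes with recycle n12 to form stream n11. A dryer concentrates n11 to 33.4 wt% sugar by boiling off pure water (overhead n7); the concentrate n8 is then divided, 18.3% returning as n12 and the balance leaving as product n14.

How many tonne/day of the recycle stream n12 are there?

Overall sugar balance (none leaves overhead): sugar in fresh feed = sugar in product, i.e. 353.7×0.150 = (1−0.183)·n8·0.334.
n8 = 53.055/(0.334×0.817) = 194.43 tonne/day.
Recycle n12 = 0.183×194.43 = 35.58 tonne/day.

35.58 tonne/day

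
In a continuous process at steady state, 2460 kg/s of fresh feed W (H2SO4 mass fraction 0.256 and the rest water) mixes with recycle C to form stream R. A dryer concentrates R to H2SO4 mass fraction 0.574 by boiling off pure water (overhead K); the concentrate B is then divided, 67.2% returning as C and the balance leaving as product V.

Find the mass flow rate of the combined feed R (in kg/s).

Overall H2SO4 balance (none leaves overhead): H2SO4 in fresh feed = H2SO4 in product, i.e. 2460×0.256 = (1−0.672)·B·0.574.
B = 629.76/(0.574×0.328) = 3344.9 kg/s.
Recycle C = 0.672×3344.9 = 2247.8 kg/s.
Combined feed R = 2460 + 2247.8 = 4707.8 kg/s.

4708 kg/s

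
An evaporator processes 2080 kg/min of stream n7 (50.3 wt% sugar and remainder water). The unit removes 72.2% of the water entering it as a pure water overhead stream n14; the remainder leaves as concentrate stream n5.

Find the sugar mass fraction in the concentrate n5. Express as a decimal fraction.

sugar is not removed: 2080×0.503 = 1046.2 kg/min of sugar enters n5.
water entering = 2080×0.497 = 1033.8 kg/min; overhead removed = 0.722×1033.8 = 746.37 kg/min.
Concentrate = 2080 − 746.37 = 1333.6 kg/min.
Mass fraction = 1046.2/1333.6 = 0.7845.

0.7845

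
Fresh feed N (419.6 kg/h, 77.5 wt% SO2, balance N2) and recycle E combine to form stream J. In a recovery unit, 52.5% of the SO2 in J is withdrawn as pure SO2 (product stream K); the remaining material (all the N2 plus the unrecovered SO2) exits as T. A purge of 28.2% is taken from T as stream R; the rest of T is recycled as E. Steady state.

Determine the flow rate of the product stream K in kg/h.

SO2 in J: m_A = 419.6×0.775 + (1−0.282)·(1−0.525)·m_A, so m_A = 325.19/0.6590 = 493.5 kg/h.
Product K = 0.525×493.5 = 259.09 kg/h.

259.1 kg/h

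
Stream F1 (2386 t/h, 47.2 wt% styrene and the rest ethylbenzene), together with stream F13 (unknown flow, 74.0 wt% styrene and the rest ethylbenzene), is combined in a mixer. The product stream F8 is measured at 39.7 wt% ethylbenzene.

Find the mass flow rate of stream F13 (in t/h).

2282 t/h

Let F13 be the unknown flow. Total out = 2386 + F13.
ethylbenzene balance: 1259.8 + 0.260·F13 = 0.397·(2386 + F13)
(0.260 − 0.397)·F13 = 0.397×2386 − 1259.8 = -312.57
F13 = -312.57 / -0.137 = 2281.5 t/h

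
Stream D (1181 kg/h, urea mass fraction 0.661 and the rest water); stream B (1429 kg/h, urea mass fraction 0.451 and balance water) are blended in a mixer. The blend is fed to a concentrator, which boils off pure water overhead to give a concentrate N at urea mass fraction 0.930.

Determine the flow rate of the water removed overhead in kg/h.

1078 kg/h

urea entering = 1181×0.661 + 1429×0.451 = 1425.1 kg/h.
All urea reports to N, so N = 1425.1/0.930 = 1532.4 kg/h.
Total feed = 2610 kg/h; overhead = 2610 − 1532.4 = 1077.6 kg/h.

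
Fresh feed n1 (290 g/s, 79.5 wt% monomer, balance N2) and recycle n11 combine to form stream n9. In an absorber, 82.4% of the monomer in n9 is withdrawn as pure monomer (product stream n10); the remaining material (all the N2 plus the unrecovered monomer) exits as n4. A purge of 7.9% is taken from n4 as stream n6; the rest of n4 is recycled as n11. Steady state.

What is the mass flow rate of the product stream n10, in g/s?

226.7 g/s

monomer in n9: m_A = 290×0.795 + (1−0.079)·(1−0.824)·m_A, so m_A = 230.55/0.8379 = 275.15 g/s.
Product n10 = 0.824×275.15 = 226.72 g/s.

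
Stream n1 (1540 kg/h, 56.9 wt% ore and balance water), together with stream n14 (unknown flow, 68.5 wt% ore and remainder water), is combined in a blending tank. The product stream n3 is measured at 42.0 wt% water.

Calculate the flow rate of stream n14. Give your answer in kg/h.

Let n14 be the unknown flow. Total out = 1540 + n14.
water balance: 663.74 + 0.315·n14 = 0.420·(1540 + n14)
(0.315 − 0.420)·n14 = 0.420×1540 − 663.74 = -16.94
n14 = -16.94 / -0.105 = 161.33 kg/h

161.3 kg/h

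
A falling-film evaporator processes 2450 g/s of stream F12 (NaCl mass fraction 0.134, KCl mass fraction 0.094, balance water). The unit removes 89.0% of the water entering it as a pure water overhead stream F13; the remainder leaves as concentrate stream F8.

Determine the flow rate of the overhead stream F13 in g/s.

water entering = 2450×0.772 = 1891.4 g/s; overhead removed = 0.890×1891.4 = 1683.3 g/s.

1683 g/s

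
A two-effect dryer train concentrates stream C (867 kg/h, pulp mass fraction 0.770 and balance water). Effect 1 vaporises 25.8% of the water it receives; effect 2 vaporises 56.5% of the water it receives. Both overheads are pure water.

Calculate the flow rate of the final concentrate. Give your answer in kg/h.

water in feed = 867×0.230 = 199.41 kg/h.
After stage 1: water left = (1−0.258)×199.41 = 147.96; stream total = 815.55 kg/h.
After stage 2: water left = (1−0.565)×147.96 = 64.364; final concentrate = 731.95 kg/h.

732 kg/h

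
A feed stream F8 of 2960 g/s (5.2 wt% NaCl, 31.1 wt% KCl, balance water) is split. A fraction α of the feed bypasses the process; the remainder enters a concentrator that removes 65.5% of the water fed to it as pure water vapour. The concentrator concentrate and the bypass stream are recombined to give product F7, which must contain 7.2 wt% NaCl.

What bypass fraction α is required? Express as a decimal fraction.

All 2960×0.052 = 153.92 g/s of NaCl reaches F7, so F7 = 153.92/0.072 = 2137.8 g/s and vapour = 822.22 g/s.
The evaporator receives (1−α)·2960 of feed at 0.637 water and removes 0.655 of that water:
0.655×0.637×(1−α)×2960 = 822.22
(1−α) = 822.22/1235 = 0.6658;  α = 0.3342.

0.334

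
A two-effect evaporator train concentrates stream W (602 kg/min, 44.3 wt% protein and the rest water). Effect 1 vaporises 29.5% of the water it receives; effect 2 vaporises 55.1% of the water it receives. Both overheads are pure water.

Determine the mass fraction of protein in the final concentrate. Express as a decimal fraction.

0.715

water in feed = 602×0.557 = 335.31 kg/min.
After stage 1: water left = (1−0.295)×335.31 = 236.4; stream total = 503.08 kg/min.
After stage 2: water left = (1−0.551)×236.4 = 106.14; final concentrate = 372.83 kg/min.
protein fraction = 266.69/372.83 = 0.715.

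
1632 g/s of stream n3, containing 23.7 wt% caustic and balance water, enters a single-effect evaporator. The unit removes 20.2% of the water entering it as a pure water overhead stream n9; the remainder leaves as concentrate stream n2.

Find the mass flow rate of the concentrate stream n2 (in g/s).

1380 g/s

water entering = 1632×0.763 = 1245.2 g/s; overhead removed = 0.202×1245.2 = 251.53 g/s.
Concentrate = 1632 − 251.53 = 1380.5 g/s.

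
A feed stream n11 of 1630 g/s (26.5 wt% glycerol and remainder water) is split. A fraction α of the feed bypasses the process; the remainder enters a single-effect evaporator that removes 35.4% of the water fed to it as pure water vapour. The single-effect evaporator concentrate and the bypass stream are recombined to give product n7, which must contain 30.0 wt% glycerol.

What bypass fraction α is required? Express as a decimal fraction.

0.552

All 1630×0.265 = 431.95 g/s of glycerol reaches n7, so n7 = 431.95/0.300 = 1439.8 g/s and vapour = 190.17 g/s.
The evaporator receives (1−α)·1630 of feed at 0.735 water and removes 0.354 of that water:
0.354×0.735×(1−α)×1630 = 190.17
(1−α) = 190.17/424.11 = 0.4484;  α = 0.5516.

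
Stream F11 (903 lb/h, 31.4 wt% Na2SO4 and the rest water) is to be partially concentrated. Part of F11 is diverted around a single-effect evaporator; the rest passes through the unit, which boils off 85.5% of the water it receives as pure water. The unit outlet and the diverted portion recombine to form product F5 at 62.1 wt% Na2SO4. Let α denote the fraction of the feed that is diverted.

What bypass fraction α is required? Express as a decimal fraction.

All 903×0.314 = 283.54 lb/h of Na2SO4 reaches F5, so F5 = 283.54/0.621 = 456.59 lb/h and vapour = 446.41 lb/h.
The evaporator receives (1−α)·903 of feed at 0.686 water and removes 0.855 of that water:
0.855×0.686×(1−α)×903 = 446.41
(1−α) = 446.41/529.64 = 0.8429;  α = 0.1571.

0.157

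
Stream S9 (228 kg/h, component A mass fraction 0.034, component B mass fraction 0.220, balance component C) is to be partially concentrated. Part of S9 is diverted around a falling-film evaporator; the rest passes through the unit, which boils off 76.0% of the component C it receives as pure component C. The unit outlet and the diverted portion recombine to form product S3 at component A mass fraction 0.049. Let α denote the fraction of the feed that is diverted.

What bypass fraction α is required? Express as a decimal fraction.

All 228×0.034 = 7.752 kg/h of component A reaches S3, so S3 = 7.752/0.049 = 158.2 kg/h and vapour = 69.796 kg/h.
The evaporator receives (1−α)·228 of feed at 0.746 component C and removes 0.760 of that component C:
0.760×0.746×(1−α)×228 = 69.796
(1−α) = 69.796/129.27 = 0.5399;  α = 0.4601.

0.460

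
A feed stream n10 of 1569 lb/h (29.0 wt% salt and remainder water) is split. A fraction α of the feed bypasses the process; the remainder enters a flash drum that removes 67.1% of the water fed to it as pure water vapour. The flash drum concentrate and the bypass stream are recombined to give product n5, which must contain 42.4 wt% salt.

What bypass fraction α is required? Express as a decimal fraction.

0.337

All 1569×0.290 = 455.01 lb/h of salt reaches n5, so n5 = 455.01/0.424 = 1073.1 lb/h and vapour = 495.86 lb/h.
The evaporator receives (1−α)·1569 of feed at 0.710 water and removes 0.671 of that water:
0.671×0.710×(1−α)×1569 = 495.86
(1−α) = 495.86/747.49 = 0.6634;  α = 0.3366.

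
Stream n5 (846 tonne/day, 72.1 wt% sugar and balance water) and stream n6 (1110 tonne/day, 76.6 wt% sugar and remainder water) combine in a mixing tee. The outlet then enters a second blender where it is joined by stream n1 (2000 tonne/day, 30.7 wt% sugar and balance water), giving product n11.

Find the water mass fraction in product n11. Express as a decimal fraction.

Overall, product flow = 3956 tonne/day.
water in = 846×0.279 + 1110×0.234 + 2000×0.693 = 1881.8 tonne/day.
water fraction in n11 = 0.476.

0.476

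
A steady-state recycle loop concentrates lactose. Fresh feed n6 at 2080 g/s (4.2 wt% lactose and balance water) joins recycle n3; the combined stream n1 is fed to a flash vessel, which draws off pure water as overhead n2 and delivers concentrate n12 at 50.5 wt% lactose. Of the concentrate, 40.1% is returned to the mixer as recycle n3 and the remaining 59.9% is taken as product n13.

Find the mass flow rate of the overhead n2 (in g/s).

Overall lactose balance (none leaves overhead): lactose in fresh feed = lactose in product, i.e. 2080×0.042 = (1−0.401)·n12·0.505.
n12 = 87.36/(0.505×0.599) = 288.8 g/s.
Recycle n3 = 0.401×288.8 = 115.81 g/s.
Combined feed n1 = 2080 + 115.81 = 2195.8 g/s.
Overhead n2 = n1 − n12 = 2195.8 − 288.8 = 1907 g/s.

1907 g/s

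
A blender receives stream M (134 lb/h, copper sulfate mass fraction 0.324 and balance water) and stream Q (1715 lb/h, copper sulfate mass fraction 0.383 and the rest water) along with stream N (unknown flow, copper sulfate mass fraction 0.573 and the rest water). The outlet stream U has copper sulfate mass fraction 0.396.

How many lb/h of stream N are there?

180.5 lb/h

Let N be the unknown flow. Total out = 1849 + N.
copper sulfate balance: 700.26 + 0.573·N = 0.396·(1849 + N)
(0.573 − 0.396)·N = 0.396×1849 − 700.26 = 31.943
N = 31.943 / 0.177 = 180.47 lb/h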